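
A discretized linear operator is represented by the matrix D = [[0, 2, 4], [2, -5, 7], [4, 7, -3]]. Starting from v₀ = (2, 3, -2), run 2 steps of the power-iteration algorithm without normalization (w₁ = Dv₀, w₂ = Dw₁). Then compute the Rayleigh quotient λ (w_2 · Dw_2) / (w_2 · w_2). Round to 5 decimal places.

λ ≈ -10.97744

w1 = Dv₀ = (-2, -25, 35)
w2 = Dw1 = (90, 366, -288)
Dw2 = (-420, -3666, 3786)
w2·Dw2 = 90·(-420) + 366·(-3666) + (-288)·3786 = -2469924; w2·w2 = 90·90 + 366·366 + (-288)·(-288) = 225000
λ ≈ -2469924/225000 = -10.97744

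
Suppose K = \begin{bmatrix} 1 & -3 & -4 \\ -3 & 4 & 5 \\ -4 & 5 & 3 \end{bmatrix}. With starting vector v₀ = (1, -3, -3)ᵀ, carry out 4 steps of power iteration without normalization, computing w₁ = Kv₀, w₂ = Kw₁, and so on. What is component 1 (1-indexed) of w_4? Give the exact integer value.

27216

w1 = Kv₀ = (1·1 + (-3)·(-3) + (-4)·(-3); (-3)·1 + 4·(-3) + 5·(-3); (-4)·1 + 5·(-3) + 3·(-3)) = (22, -30, -28)
w2 = Kw1 = (1·22 + (-3)·(-30) + (-4)·(-28); (-3)·22 + 4·(-30) + 5·(-28); (-4)·22 + 5·(-30) + 3·(-28)) = (224, -326, -322)
w3 = Kw2 = (2490, -3586, -3492)
w4 = Kw3 = (27216, -39274, -38366)
The requested component of w4 is 27216.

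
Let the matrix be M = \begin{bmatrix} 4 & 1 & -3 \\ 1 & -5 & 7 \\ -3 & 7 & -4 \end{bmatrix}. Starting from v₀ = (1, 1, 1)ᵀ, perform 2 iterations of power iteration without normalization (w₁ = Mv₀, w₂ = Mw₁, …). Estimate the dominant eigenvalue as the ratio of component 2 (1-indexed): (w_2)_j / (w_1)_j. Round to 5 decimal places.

w1 = Mv₀ = (2, 3, 0)
w2 = Mw1 = (11, -13, 15)
Ratio at component: -13 / 3 = -4.33333

-4.33333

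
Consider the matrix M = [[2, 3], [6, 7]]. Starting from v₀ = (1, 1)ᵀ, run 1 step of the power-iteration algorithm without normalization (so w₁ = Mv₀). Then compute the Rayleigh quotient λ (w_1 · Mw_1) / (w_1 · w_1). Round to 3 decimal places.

w1 = Mv₀ = (2·1 + 3·1; 6·1 + 7·1) = (5, 13)
Mw1 = (49, 121)
w1·Mw1 = 5·49 + 13·121 = 1818; w1·w1 = 5·5 + 13·13 = 194
λ ≈ 1818/194 = 9.371

9.371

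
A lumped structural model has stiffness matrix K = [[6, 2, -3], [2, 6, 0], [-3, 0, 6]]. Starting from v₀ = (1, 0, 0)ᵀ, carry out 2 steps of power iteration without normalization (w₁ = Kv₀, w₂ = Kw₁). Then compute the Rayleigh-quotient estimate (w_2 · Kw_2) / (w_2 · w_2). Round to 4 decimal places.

w1 = Kv₀ = (6·1 + 2·0 + (-3)·0; 2·1 + 6·0 + 0·0; (-3)·1 + 0·0 + 6·0) = (6, 2, -3)
w2 = Kw1 = (6·6 + 2·2 + (-3)·(-3); 2·6 + 6·2 + 0·(-3); (-3)·6 + 0·2 + 6·(-3)) = (49, 24, -36)
Kw2 = (450, 242, -363)
w2·Kw2 = 49·450 + 24·242 + (-36)·(-363) = 40926; w2·w2 = 49·49 + 24·24 + (-36)·(-36) = 4273
λ ≈ 40926/4273 = 9.5778

9.5778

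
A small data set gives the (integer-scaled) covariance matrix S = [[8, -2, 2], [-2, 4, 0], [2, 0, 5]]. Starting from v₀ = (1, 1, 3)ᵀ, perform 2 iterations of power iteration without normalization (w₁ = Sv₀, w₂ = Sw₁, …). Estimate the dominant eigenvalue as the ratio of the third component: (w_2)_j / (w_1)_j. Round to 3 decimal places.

w1 = Sv₀ = (12, 2, 17)
w2 = Sw1 = (126, -16, 109)
Ratio at component: 109 / 17 = 6.412

6.412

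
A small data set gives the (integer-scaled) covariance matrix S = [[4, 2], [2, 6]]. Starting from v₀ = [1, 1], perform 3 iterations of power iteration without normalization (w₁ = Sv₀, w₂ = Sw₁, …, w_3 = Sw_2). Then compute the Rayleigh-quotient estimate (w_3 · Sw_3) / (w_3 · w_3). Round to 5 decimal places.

7.23529

w1 = Sv₀ = (4·1 + 2·1; 2·1 + 6·1) = (6, 8)
w2 = Sw1 = (4·6 + 2·8; 2·6 + 6·8) = (40, 60)
w3 = Sw2 = (280, 440)
Sw3 = (2000, 3200)
w3·Sw3 = 280·2000 + 440·3200 = 1968000; w3·w3 = 280·280 + 440·440 = 272000
λ ≈ 1968000/272000 = 7.23529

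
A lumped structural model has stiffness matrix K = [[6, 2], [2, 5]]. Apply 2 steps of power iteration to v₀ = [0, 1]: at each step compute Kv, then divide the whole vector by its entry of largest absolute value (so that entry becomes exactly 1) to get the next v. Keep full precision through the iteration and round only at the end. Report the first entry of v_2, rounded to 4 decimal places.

Kv0 = (2.00000, 5.00000); divide by 5.00000 → v1 = (0.40000, 1.00000)
Kv1 = (4.40000, 5.80000); divide by 5.80000 → v2 = (0.75862, 1.00000)
Requested entry of v2: 22/29 = 0.7586

0.7586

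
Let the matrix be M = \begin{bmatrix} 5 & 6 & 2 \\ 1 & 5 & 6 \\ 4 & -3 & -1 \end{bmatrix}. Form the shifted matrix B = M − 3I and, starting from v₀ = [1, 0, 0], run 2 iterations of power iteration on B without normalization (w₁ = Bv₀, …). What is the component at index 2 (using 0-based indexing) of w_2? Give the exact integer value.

-11

B = M − 3I has rows (2, 6, 2); (1, 2, 6); (4, -3, -4)
w1 = Bv₀ = (2·1 + 6·0 + 2·0; 1·1 + 2·0 + 6·0; 4·1 + (-3)·0 + (-4)·0) = (2, 1, 4)
w2 = Bw1 = (2·2 + 6·1 + 2·4; 1·2 + 2·1 + 6·4; 4·2 + (-3)·1 + (-4)·4) = (18, 28, -11)
Requested component of w2: -11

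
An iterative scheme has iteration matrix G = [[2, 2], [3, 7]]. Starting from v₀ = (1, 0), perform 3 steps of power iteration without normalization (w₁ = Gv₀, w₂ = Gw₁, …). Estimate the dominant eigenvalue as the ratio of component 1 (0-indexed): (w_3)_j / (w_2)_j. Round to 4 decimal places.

λ ≈ 8.1111

w1 = Gv₀ = (2, 3)
w2 = Gw1 = (10, 27)
w3 = Gw2 = (74, 219)
Ratio at component: 219 / 27 = 8.1111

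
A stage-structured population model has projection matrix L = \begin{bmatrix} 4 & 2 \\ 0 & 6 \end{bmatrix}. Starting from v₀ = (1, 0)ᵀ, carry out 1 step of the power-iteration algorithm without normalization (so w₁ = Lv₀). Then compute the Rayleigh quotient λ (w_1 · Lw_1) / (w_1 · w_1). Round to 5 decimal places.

w1 = Lv₀ = (4·1 + 2·0; 0·1 + 6·0) = (4, 0)
Lw1 = (16, 0)
w1·Lw1 = 4·16 + 0·0 = 64; w1·w1 = 4·4 + 0·0 = 16
λ ≈ 64/16 = 4.00000

4.00000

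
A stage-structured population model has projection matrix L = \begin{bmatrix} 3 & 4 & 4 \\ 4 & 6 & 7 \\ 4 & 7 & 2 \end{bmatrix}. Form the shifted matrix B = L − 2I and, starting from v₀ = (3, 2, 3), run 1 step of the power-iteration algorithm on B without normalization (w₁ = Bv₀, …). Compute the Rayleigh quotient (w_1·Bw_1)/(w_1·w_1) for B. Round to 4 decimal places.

11.9560

B = L − 2I has rows (1, 4, 4); (4, 4, 7); (4, 7, 0)
w1 = Bv₀ = (1·3 + 4·2 + 4·3; 4·3 + 4·2 + 7·3; 4·3 + 7·2 + 0·3) = (23, 41, 26)
Bw1 = (291, 438, 379)
w1·Bw1 = 34505; w1·w1 = 2886; μ ≈ 34505/2886 = 11.9560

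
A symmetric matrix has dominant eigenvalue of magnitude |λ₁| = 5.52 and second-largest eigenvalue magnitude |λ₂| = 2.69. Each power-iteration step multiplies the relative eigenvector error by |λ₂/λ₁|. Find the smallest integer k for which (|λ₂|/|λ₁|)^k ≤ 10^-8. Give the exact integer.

26

|λ₂/λ₁| = 2.69/5.52 = 0.48732
Need k ≥ ln(10^-8) / ln(0.48732) = -18.4207 / -0.7188 ≈ 25.626
Smallest integer k satisfying the bound: 26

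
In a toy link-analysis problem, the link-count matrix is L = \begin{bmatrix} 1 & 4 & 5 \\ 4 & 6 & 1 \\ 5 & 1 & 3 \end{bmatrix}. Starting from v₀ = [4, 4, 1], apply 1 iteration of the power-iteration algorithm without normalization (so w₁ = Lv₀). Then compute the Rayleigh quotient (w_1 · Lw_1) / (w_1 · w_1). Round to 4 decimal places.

λ ≈ 9.9051

w1 = Lv₀ = (1·4 + 4·4 + 5·1; 4·4 + 6·4 + 1·1; 5·4 + 1·4 + 3·1) = (25, 41, 27)
Lw1 = (324, 373, 247)
w1·Lw1 = 25·324 + 41·373 + 27·247 = 30062; w1·w1 = 25·25 + 41·41 + 27·27 = 3035
λ ≈ 30062/3035 = 9.9051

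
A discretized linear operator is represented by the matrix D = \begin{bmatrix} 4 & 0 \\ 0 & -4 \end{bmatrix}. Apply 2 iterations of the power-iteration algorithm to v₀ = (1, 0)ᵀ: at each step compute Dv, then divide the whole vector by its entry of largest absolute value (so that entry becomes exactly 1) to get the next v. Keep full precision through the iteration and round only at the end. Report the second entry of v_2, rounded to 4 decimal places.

0.0000

Dv0 = (4.00000, 0.00000); divide by 4.00000 → v1 = (1.00000, 0.00000)
Dv1 = (4.00000, 0.00000); divide by 4.00000 → v2 = (1.00000, 0.00000)
Requested entry of v2: 0/16 = 0.0000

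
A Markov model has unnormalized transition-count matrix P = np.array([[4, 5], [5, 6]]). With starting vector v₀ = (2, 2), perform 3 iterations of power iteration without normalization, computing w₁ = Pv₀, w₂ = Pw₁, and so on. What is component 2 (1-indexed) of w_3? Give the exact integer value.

w1 = Pv₀ = (4·2 + 5·2; 5·2 + 6·2) = (18, 22)
w2 = Pw1 = (4·18 + 5·22; 5·18 + 6·22) = (182, 222)
w3 = Pw2 = (1838, 2242)
The requested component of w3 is 2242.

2242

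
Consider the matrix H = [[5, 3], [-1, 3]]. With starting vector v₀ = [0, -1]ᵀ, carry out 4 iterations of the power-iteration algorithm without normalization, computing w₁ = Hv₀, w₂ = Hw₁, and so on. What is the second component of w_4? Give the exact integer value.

156

w1 = Hv₀ = (5·0 + 3·(-1); (-1)·0 + 3·(-1)) = (-3, -3)
w2 = Hw1 = (5·(-3) + 3·(-3); (-1)·(-3) + 3·(-3)) = (-24, -6)
w3 = Hw2 = (-138, 6)
w4 = Hw3 = (-672, 156)
The requested component of w4 is 156.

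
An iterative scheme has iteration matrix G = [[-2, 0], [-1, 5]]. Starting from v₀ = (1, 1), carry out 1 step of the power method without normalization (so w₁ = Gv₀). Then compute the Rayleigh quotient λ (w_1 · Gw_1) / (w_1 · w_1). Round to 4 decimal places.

w1 = Gv₀ = (-2, 4)
Gw1 = (4, 22)
w1·Gw1 = (-2)·4 + 4·22 = 80; w1·w1 = (-2)·(-2) + 4·4 = 20
λ ≈ 80/20 = 4.0000

λ ≈ 4.0000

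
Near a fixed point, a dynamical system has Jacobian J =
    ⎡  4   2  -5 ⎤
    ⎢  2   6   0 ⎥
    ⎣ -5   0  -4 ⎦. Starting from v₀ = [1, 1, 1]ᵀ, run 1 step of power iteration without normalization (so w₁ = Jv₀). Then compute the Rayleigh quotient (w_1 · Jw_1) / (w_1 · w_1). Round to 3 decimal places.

1.274

w1 = Jv₀ = (1, 8, -9)
Jw1 = (65, 50, 31)
w1·Jw1 = 1·65 + 8·50 + (-9)·31 = 186; w1·w1 = 1·1 + 8·8 + (-9)·(-9) = 146
λ ≈ 186/146 = 1.274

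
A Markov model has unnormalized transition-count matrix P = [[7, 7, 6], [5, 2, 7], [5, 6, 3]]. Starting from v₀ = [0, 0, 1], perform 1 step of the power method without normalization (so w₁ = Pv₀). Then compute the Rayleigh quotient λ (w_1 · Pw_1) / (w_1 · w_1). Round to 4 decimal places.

w1 = Pv₀ = (7·0 + 7·0 + 6·1; 5·0 + 2·0 + 7·1; 5·0 + 6·0 + 3·1) = (6, 7, 3)
Pw1 = (109, 65, 81)
w1·Pw1 = 6·109 + 7·65 + 3·81 = 1352; w1·w1 = 6·6 + 7·7 + 3·3 = 94
λ ≈ 1352/94 = 14.3830

λ ≈ 14.3830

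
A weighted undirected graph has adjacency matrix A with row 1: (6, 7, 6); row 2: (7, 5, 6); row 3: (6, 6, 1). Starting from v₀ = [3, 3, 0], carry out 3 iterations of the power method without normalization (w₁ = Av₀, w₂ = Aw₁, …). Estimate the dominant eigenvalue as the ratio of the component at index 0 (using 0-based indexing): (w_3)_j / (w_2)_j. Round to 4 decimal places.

λ ≈ 16.8248

w1 = Av₀ = (39, 36, 36)
w2 = Aw1 = (702, 669, 486)
w3 = Aw2 = (11811, 11175, 8712)
Ratio at component: 11811 / 702 = 16.8248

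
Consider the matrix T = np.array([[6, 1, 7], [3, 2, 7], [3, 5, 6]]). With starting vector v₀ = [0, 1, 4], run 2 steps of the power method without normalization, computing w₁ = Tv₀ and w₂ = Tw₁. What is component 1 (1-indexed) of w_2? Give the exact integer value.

w1 = Tv₀ = (29, 30, 29)
w2 = Tw1 = (407, 350, 411)
The requested component of w2 is 407.

407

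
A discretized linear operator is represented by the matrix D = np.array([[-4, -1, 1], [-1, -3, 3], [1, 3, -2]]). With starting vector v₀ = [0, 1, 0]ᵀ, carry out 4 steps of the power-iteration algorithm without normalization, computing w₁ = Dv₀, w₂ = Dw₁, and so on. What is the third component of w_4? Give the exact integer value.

w1 = Dv₀ = (-1, -3, 3)
w2 = Dw1 = (10, 19, -16)
w3 = Dw2 = (-75, -115, 99)
w4 = Dw3 = (514, 717, -618)
The requested component of w4 is -618.

-618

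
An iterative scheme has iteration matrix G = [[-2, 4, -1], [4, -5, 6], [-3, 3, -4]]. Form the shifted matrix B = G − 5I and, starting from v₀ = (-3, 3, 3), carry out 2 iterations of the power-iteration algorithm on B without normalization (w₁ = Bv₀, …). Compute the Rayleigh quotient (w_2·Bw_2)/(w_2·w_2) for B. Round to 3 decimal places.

-14.114

B = G − 5I has rows (-7, 4, -1); (4, -10, 6); (-3, 3, -9)
w1 = Bv₀ = ((-7)·(-3) + 4·3 + (-1)·3; 4·(-3) + (-10)·3 + 6·3; (-3)·(-3) + 3·3 + (-9)·3) = (30, -24, -9)
w2 = Bw1 = ((-7)·30 + 4·(-24) + (-1)·(-9); 4·30 + (-10)·(-24) + 6·(-9); (-3)·30 + 3·(-24) + (-9)·(-9)) = (-297, 306, -81)
Bw2 = (3384, -4734, 2538)
w2·Bw2 = -2659230; w2·w2 = 188406; μ ≈ -2659230/188406 = -14.114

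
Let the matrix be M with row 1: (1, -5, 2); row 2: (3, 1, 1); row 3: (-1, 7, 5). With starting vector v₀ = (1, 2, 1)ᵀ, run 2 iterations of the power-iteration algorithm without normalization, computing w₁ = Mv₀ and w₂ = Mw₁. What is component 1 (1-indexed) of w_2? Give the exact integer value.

-1

w1 = Mv₀ = (1·1 + (-5)·2 + 2·1; 3·1 + 1·2 + 1·1; (-1)·1 + 7·2 + 5·1) = (-7, 6, 18)
w2 = Mw1 = (1·(-7) + (-5)·6 + 2·18; 3·(-7) + 1·6 + 1·18; (-1)·(-7) + 7·6 + 5·18) = (-1, 3, 139)
The requested component of w2 is -1.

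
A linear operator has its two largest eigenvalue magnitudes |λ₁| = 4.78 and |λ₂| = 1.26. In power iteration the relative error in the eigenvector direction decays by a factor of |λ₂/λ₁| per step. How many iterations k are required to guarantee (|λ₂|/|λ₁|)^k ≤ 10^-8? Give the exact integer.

14

|λ₂/λ₁| = 1.26/4.78 = 0.26360
Need k ≥ ln(10^-8) / ln(0.26360) = -18.4207 / -1.3333 ≈ 13.816
Smallest integer k satisfying the bound: 14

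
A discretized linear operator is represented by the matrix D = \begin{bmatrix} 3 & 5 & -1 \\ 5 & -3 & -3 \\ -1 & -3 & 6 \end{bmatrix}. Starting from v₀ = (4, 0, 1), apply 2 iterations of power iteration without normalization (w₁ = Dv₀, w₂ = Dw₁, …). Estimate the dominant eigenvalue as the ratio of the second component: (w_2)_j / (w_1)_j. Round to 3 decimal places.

w1 = Dv₀ = (3·4 + 5·0 + (-1)·1; 5·4 + (-3)·0 + (-3)·1; (-1)·4 + (-3)·0 + 6·1) = (11, 17, 2)
w2 = Dw1 = (3·11 + 5·17 + (-1)·2; 5·11 + (-3)·17 + (-3)·2; (-1)·11 + (-3)·17 + 6·2) = (116, -2, -50)
Ratio at component: -2 / 17 = -0.118

-0.118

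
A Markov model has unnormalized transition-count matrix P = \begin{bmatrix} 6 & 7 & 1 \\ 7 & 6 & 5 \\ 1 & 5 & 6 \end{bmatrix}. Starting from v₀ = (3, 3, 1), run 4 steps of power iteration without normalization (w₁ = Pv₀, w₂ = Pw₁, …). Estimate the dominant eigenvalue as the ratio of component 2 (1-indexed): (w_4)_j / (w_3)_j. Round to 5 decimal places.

w1 = Pv₀ = (6·3 + 7·3 + 1·1; 7·3 + 6·3 + 5·1; 1·3 + 5·3 + 6·1) = (40, 44, 24)
w2 = Pw1 = (6·40 + 7·44 + 1·24; 7·40 + 6·44 + 5·24; 1·40 + 5·44 + 6·24) = (572, 664, 404)
w3 = Pw2 = (8484, 10008, 6316)
w4 = Pw3 = (127276, 151016, 96420)
Ratio at component: 151016 / 10008 = 15.08953

15.08953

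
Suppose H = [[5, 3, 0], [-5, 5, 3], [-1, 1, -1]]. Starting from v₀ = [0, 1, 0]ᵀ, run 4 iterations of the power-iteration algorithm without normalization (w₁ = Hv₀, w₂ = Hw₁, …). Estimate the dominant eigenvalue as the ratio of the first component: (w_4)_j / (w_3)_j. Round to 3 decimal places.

w1 = Hv₀ = (3, 5, 1)
w2 = Hw1 = (30, 13, 1)
w3 = Hw2 = (189, -82, -18)
w4 = Hw3 = (699, -1409, -253)
Ratio at component: 699 / 189 = 3.698

3.698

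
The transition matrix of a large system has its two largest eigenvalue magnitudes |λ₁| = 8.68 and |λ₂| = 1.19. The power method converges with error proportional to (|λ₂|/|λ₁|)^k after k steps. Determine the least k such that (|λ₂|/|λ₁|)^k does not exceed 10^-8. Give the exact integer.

10

|λ₂/λ₁| = 1.19/8.68 = 0.13710
Need k ≥ ln(10^-8) / ln(0.13710) = -18.4207 / -1.9871 ≈ 9.270
Smallest integer k satisfying the bound: 10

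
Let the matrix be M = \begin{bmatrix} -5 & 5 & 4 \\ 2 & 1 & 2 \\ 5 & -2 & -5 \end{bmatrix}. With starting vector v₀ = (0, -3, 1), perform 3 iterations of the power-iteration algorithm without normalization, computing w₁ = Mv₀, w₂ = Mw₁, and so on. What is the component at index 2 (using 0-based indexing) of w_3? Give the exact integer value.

602

w1 = Mv₀ = ((-5)·0 + 5·(-3) + 4·1; 2·0 + 1·(-3) + 2·1; 5·0 + (-2)·(-3) + (-5)·1) = (-11, -1, 1)
w2 = Mw1 = ((-5)·(-11) + 5·(-1) + 4·1; 2·(-11) + 1·(-1) + 2·1; 5·(-11) + (-2)·(-1) + (-5)·1) = (54, -21, -58)
w3 = Mw2 = (-607, -29, 602)
The requested component of w3 is 602.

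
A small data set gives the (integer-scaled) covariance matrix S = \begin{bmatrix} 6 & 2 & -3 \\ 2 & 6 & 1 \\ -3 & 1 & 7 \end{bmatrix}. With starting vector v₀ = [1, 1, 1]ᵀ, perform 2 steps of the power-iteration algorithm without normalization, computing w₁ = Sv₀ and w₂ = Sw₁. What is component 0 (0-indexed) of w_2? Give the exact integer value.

w1 = Sv₀ = (6·1 + 2·1 + (-3)·1; 2·1 + 6·1 + 1·1; (-3)·1 + 1·1 + 7·1) = (5, 9, 5)
w2 = Sw1 = (6·5 + 2·9 + (-3)·5; 2·5 + 6·9 + 1·5; (-3)·5 + 1·9 + 7·5) = (33, 69, 29)
The requested component of w2 is 33.

33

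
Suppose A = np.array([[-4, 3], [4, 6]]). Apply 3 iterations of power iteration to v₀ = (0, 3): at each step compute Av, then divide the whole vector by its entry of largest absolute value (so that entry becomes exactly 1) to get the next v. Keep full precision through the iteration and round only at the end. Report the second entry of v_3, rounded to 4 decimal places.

Av0 = (9.00000, 18.00000); divide by 18.00000 → v1 = (0.50000, 1.00000)
Av1 = (1.00000, 8.00000); divide by 8.00000 → v2 = (0.12500, 1.00000)
Av2 = (2.50000, 6.50000); divide by 6.50000 → v3 = (0.38462, 1.00000)
Requested entry of v3: 936/936 = 1.0000

1.0000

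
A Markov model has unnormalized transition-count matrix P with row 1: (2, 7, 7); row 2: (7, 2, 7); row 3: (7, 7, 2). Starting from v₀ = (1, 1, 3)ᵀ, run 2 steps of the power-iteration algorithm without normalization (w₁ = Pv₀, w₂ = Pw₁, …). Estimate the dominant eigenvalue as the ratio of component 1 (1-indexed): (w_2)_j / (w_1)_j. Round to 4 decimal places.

w1 = Pv₀ = (2·1 + 7·1 + 7·3; 7·1 + 2·1 + 7·3; 7·1 + 7·1 + 2·3) = (30, 30, 20)
w2 = Pw1 = (2·30 + 7·30 + 7·20; 7·30 + 2·30 + 7·20; 7·30 + 7·30 + 2·20) = (410, 410, 460)
Ratio at component: 410 / 30 = 13.6667

λ ≈ 13.6667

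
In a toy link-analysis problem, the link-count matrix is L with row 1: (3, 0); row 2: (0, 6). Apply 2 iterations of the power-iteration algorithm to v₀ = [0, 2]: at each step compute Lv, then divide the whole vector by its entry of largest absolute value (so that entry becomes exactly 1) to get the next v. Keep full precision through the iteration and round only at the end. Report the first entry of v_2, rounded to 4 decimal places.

Lv0 = (0.00000, 12.00000); divide by 12.00000 → v1 = (0.00000, 1.00000)
Lv1 = (0.00000, 6.00000); divide by 6.00000 → v2 = (0.00000, 1.00000)
Requested entry of v2: 0/72 = 0.0000

0.0000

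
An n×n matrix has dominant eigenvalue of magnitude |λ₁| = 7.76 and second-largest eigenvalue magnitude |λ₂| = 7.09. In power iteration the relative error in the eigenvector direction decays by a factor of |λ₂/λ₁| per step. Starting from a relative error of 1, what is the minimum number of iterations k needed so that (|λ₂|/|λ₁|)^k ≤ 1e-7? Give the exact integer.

179

|λ₂/λ₁| = 7.09/7.76 = 0.91366
Need k ≥ ln(1e-7) / ln(0.91366) = -16.1181 / -0.0903 ≈ 178.501
Smallest integer k satisfying the bound: 179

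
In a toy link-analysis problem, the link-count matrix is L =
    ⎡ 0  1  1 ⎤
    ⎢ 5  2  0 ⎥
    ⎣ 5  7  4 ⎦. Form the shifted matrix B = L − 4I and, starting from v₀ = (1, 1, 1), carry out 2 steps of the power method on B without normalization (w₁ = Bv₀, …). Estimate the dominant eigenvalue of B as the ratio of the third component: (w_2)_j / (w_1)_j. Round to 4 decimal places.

B = L − 4I has rows (-4, 1, 1); (5, -2, 0); (5, 7, 0)
w1 = Bv₀ = ((-4)·1 + 1·1 + 1·1; 5·1 + (-2)·1 + 0·1; 5·1 + 7·1 + 0·1) = (-2, 3, 12)
w2 = Bw1 = ((-4)·(-2) + 1·3 + 1·12; 5·(-2) + (-2)·3 + 0·12; 5·(-2) + 7·3 + 0·12) = (23, -16, 11)
Ratio: 11/12 = 0.9167

μ ≈ 0.9167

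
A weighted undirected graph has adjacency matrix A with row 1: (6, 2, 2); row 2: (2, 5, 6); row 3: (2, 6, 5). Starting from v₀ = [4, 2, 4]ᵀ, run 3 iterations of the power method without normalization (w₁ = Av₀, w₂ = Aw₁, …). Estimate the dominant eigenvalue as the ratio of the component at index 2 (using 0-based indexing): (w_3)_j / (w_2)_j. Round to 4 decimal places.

w1 = Av₀ = (6·4 + 2·2 + 2·4; 2·4 + 5·2 + 6·4; 2·4 + 6·2 + 5·4) = (36, 42, 40)
w2 = Aw1 = (6·36 + 2·42 + 2·40; 2·36 + 5·42 + 6·40; 2·36 + 6·42 + 5·40) = (380, 522, 524)
w3 = Aw2 = (4372, 6514, 6512)
Ratio at component: 6512 / 524 = 12.4275

λ ≈ 12.4275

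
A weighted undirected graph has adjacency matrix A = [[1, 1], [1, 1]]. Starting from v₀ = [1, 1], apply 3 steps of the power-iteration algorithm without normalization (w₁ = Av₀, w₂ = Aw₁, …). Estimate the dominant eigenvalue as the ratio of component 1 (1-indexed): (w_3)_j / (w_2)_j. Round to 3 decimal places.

w1 = Av₀ = (1·1 + 1·1; 1·1 + 1·1) = (2, 2)
w2 = Aw1 = (1·2 + 1·2; 1·2 + 1·2) = (4, 4)
w3 = Aw2 = (8, 8)
Ratio at component: 8 / 4 = 2.000

2.000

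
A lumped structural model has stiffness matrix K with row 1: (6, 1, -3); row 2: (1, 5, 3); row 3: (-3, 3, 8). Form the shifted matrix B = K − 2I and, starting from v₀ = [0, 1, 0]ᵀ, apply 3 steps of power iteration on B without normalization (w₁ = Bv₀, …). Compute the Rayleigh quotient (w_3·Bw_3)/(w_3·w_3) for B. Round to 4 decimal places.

B = K − 2I has rows (4, 1, -3); (1, 3, 3); (-3, 3, 6)
w1 = Bv₀ = (1, 3, 3)
w2 = Bw1 = (-2, 19, 24)
w3 = Bw2 = (-61, 127, 207)
Bw3 = (-738, 941, 1806)
w3·Bw3 = 538367; w3·w3 = 62699; μ ≈ 538367/62699 = 8.5865

8.5865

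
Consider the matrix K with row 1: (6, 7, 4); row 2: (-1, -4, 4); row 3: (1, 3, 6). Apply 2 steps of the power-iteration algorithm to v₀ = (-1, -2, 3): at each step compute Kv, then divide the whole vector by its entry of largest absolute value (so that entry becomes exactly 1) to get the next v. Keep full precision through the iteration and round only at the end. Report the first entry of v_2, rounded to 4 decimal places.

Kv0 = (-8.00000, 21.00000, 11.00000); divide by 21.00000 → v1 = (-0.38095, 1.00000, 0.52381)
Kv1 = (6.80952, -1.52381, 5.76190); divide by 6.80952 → v2 = (1.00000, -0.22378, 0.84615)
Requested entry of v2: 143/143 = 1.0000

1.0000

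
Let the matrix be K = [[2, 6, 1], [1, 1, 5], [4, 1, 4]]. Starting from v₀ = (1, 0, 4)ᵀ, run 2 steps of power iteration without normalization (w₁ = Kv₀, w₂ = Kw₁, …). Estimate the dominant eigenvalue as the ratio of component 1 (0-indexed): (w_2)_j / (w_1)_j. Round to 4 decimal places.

w1 = Kv₀ = (6, 21, 20)
w2 = Kw1 = (158, 127, 125)
Ratio at component: 127 / 21 = 6.0476

6.0476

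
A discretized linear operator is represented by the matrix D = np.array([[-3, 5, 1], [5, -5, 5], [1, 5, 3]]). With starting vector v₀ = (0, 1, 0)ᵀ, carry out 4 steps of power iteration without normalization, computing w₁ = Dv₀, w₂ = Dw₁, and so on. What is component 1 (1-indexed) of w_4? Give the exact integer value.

w1 = Dv₀ = (5, -5, 5)
w2 = Dw1 = (-35, 75, -5)
w3 = Dw2 = (475, -575, 325)
w4 = Dw3 = (-3975, 6875, -1425)
The requested component of w4 is -3975.

-3975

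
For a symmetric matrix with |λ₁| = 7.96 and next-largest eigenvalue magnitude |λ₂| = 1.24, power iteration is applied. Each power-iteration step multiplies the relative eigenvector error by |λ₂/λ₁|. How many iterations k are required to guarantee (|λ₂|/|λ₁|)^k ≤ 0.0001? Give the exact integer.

5

|λ₂/λ₁| = 1.24/7.96 = 0.15578
Need k ≥ ln(0.0001) / ln(0.15578) = -9.2103 / -1.8593 ≈ 4.954
Smallest integer k satisfying the bound: 5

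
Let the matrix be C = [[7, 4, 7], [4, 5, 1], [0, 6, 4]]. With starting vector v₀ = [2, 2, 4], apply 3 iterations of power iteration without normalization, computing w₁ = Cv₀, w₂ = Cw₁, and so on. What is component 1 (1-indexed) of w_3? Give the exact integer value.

w1 = Cv₀ = (7·2 + 4·2 + 7·4; 4·2 + 5·2 + 1·4; 0·2 + 6·2 + 4·4) = (50, 22, 28)
w2 = Cw1 = (7·50 + 4·22 + 7·28; 4·50 + 5·22 + 1·28; 0·50 + 6·22 + 4·28) = (634, 338, 244)
w3 = Cw2 = (7498, 4470, 3004)
The requested component of w3 is 7498.

7498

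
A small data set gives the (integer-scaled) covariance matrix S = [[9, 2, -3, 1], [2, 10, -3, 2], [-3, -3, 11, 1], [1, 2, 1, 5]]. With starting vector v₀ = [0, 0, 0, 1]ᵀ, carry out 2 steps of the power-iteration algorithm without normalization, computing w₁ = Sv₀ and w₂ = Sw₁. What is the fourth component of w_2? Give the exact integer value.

w1 = Sv₀ = (1, 2, 1, 5)
w2 = Sw1 = (15, 29, 7, 31)
The requested component of w2 is 31.

31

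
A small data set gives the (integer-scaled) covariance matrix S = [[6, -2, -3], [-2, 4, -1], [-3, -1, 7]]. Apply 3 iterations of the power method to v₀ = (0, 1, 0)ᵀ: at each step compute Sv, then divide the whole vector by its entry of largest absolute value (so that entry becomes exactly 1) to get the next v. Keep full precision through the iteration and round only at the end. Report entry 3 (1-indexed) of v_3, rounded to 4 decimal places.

Sv0 = (-2.00000, 4.00000, -1.00000); divide by 4.00000 → v1 = (-0.50000, 1.00000, -0.25000)
Sv1 = (-4.25000, 5.25000, -1.25000); divide by 5.25000 → v2 = (-0.80952, 1.00000, -0.23810)
Sv2 = (-6.14286, 5.85714, -0.23810); divide by -6.14286 → v3 = (1.00000, -0.95349, 0.03876)
Requested entry of v3: -5/-129 = 0.0388

0.0388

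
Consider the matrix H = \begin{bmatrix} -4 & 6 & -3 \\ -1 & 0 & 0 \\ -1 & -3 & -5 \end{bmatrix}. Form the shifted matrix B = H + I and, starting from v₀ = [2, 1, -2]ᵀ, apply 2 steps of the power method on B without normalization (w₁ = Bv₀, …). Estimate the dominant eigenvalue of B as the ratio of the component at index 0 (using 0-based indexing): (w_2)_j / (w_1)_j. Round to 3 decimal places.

μ ≈ -5.500

B = H + I has rows (-3, 6, -3); (-1, 1, 0); (-1, -3, -4)
w1 = Bv₀ = (6, -1, 3)
w2 = Bw1 = (-33, -7, -15)
Ratio: -33/6 = -5.500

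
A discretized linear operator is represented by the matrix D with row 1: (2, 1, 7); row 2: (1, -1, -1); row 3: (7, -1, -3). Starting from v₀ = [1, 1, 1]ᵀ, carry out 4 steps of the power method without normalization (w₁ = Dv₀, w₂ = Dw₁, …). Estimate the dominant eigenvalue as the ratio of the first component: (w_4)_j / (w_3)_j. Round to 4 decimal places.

w1 = Dv₀ = (2·1 + 1·1 + 7·1; 1·1 + (-1)·1 + (-1)·1; 7·1 + (-1)·1 + (-3)·1) = (10, -1, 3)
w2 = Dw1 = (2·10 + 1·(-1) + 7·3; 1·10 + (-1)·(-1) + (-1)·3; 7·10 + (-1)·(-1) + (-3)·3) = (40, 8, 62)
w3 = Dw2 = (522, -30, 86)
w4 = Dw3 = (1616, 466, 3426)
Ratio at component: 1616 / 522 = 3.0958

λ ≈ 3.0958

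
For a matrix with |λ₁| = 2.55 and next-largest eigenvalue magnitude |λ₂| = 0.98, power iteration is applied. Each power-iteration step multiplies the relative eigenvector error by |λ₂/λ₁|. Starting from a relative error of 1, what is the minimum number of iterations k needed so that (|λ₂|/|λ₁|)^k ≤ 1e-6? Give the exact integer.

|λ₂/λ₁| = 0.98/2.55 = 0.38431
Need k ≥ ln(1e-6) / ln(0.38431) = -13.8155 / -0.9563 ≈ 14.447
Smallest integer k satisfying the bound: 15

15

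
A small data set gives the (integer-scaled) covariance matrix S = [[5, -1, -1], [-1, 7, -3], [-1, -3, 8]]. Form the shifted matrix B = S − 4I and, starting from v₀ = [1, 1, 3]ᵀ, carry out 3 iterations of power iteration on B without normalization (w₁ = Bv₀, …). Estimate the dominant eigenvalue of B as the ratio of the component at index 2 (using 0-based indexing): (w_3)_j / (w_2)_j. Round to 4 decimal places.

B = S − 4I has rows (1, -1, -1); (-1, 3, -3); (-1, -3, 4)
w1 = Bv₀ = (1·1 + (-1)·1 + (-1)·3; (-1)·1 + 3·1 + (-3)·3; (-1)·1 + (-3)·1 + 4·3) = (-3, -7, 8)
w2 = Bw1 = (1·(-3) + (-1)·(-7) + (-1)·8; (-1)·(-3) + 3·(-7) + (-3)·8; (-1)·(-3) + (-3)·(-7) + 4·8) = (-4, -42, 56)
w3 = Bw2 = (-18, -290, 354)
Ratio: 354/56 = 6.3214

6.3214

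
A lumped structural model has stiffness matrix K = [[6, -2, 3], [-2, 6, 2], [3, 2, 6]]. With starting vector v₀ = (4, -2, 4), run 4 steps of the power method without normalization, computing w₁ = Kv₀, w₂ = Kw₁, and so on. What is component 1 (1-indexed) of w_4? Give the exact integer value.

28440

w1 = Kv₀ = (6·4 + (-2)·(-2) + 3·4; (-2)·4 + 6·(-2) + 2·4; 3·4 + 2·(-2) + 6·4) = (40, -12, 32)
w2 = Kw1 = (6·40 + (-2)·(-12) + 3·32; (-2)·40 + 6·(-12) + 2·32; 3·40 + 2·(-12) + 6·32) = (360, -88, 288)
w3 = Kw2 = (3200, -672, 2632)
w4 = Kw3 = (28440, -5168, 24048)
The requested component of w4 is 28440.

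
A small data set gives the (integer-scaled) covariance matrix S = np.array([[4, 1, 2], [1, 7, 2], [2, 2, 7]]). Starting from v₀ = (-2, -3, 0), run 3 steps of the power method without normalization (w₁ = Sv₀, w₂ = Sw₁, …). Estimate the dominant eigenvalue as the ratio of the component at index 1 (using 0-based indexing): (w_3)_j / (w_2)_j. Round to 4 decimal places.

8.8906

w1 = Sv₀ = (-11, -23, -10)
w2 = Sw1 = (-87, -192, -138)
w3 = Sw2 = (-816, -1707, -1524)
Ratio at component: -1707 / -192 = 8.8906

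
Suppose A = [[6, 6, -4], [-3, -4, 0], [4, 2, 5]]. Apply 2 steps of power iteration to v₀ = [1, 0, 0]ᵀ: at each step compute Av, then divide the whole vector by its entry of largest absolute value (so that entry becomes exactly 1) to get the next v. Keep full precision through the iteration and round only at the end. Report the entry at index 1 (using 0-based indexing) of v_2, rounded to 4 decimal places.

-0.1579

Av0 = (6.00000, -3.00000, 4.00000); divide by 6.00000 → v1 = (1.00000, -0.50000, 0.66667)
Av1 = (0.33333, -1.00000, 6.33333); divide by 6.33333 → v2 = (0.05263, -0.15789, 1.00000)
Requested entry of v2: -6/38 = -0.1579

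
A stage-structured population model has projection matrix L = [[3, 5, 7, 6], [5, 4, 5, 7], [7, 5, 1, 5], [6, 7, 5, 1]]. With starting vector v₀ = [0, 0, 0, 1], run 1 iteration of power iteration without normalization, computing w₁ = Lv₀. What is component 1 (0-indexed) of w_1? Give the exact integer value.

7

w1 = Lv₀ = (3·0 + 5·0 + 7·0 + 6·1; 5·0 + 4·0 + 5·0 + 7·1; 7·0 + 5·0 + 1·0 + 5·1; 6·0 + 7·0 + 5·0 + 1·1) = (6, 7, 5, 1)
The requested component of w1 is 7.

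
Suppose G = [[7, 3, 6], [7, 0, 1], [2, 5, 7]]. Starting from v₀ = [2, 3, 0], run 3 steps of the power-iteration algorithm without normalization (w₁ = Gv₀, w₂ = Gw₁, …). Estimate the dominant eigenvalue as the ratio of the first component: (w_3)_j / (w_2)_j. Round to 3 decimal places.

w1 = Gv₀ = (23, 14, 19)
w2 = Gw1 = (317, 180, 249)
w3 = Gw2 = (4253, 2468, 3277)
Ratio at component: 4253 / 317 = 13.416

13.416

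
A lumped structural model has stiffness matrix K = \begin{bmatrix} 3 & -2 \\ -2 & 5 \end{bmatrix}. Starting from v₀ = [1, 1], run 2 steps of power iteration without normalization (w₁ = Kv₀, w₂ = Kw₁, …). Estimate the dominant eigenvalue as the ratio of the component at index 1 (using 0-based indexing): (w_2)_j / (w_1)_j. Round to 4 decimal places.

w1 = Kv₀ = (3·1 + (-2)·1; (-2)·1 + 5·1) = (1, 3)
w2 = Kw1 = (3·1 + (-2)·3; (-2)·1 + 5·3) = (-3, 13)
Ratio at component: 13 / 3 = 4.3333

λ ≈ 4.3333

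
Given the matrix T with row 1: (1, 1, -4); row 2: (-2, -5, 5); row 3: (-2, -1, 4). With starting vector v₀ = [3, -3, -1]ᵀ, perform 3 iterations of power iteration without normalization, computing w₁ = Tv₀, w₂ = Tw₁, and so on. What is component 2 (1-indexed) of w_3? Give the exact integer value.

w1 = Tv₀ = (1·3 + 1·(-3) + (-4)·(-1); (-2)·3 + (-5)·(-3) + 5·(-1); (-2)·3 + (-1)·(-3) + 4·(-1)) = (4, 4, -7)
w2 = Tw1 = (1·4 + 1·4 + (-4)·(-7); (-2)·4 + (-5)·4 + 5·(-7); (-2)·4 + (-1)·4 + 4·(-7)) = (36, -63, -40)
w3 = Tw2 = (133, 43, -169)
The requested component of w3 is 43.

43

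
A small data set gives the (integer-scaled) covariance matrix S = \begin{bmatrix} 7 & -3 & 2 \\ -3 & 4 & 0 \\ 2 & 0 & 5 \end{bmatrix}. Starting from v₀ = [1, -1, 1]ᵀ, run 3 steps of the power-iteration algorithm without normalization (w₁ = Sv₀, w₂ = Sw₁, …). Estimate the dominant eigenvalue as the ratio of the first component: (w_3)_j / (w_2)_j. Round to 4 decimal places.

9.6050

w1 = Sv₀ = (12, -7, 7)
w2 = Sw1 = (119, -64, 59)
w3 = Sw2 = (1143, -613, 533)
Ratio at component: 1143 / 119 = 9.6050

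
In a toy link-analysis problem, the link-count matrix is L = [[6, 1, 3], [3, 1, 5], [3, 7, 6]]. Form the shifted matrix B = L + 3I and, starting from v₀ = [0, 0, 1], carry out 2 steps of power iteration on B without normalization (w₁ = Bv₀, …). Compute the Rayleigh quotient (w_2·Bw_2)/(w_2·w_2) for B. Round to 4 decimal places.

B = L + 3I has rows (9, 1, 3); (3, 4, 5); (3, 7, 9)
w1 = Bv₀ = (9·0 + 1·0 + 3·1; 3·0 + 4·0 + 5·1; 3·0 + 7·0 + 9·1) = (3, 5, 9)
w2 = Bw1 = (9·3 + 1·5 + 3·9; 3·3 + 4·5 + 5·9; 3·3 + 7·5 + 9·9) = (59, 74, 125)
Bw2 = (980, 1098, 1820)
w2·Bw2 = 366572; w2·w2 = 24582; μ ≈ 366572/24582 = 14.9122

μ ≈ 14.9122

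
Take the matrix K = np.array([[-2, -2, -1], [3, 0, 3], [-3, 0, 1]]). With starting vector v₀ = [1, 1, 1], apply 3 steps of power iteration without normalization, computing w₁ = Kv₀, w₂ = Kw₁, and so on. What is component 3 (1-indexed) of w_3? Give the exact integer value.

13

w1 = Kv₀ = (-5, 6, -2)
w2 = Kw1 = (0, -21, 13)
w3 = Kw2 = (29, 39, 13)
The requested component of w3 is 13.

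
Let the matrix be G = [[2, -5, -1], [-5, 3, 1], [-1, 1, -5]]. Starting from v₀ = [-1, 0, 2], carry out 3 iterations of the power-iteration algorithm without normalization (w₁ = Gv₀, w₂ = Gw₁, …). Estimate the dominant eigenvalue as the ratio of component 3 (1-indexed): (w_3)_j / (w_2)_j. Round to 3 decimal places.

w1 = Gv₀ = (2·(-1) + (-5)·0 + (-1)·2; (-5)·(-1) + 3·0 + 1·2; (-1)·(-1) + 1·0 + (-5)·2) = (-4, 7, -9)
w2 = Gw1 = (2·(-4) + (-5)·7 + (-1)·(-9); (-5)·(-4) + 3·7 + 1·(-9); (-1)·(-4) + 1·7 + (-5)·(-9)) = (-34, 32, 56)
w3 = Gw2 = (-284, 322, -214)
Ratio at component: -214 / 56 = -3.821

λ ≈ -3.821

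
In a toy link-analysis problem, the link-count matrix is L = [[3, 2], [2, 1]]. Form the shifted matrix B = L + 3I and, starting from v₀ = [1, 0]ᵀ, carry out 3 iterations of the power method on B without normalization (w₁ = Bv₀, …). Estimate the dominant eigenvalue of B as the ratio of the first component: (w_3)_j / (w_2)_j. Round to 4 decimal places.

B = L + 3I has rows (6, 2); (2, 4)
w1 = Bv₀ = (6, 2)
w2 = Bw1 = (40, 20)
w3 = Bw2 = (280, 160)
Ratio: 280/40 = 7.0000

μ ≈ 7.0000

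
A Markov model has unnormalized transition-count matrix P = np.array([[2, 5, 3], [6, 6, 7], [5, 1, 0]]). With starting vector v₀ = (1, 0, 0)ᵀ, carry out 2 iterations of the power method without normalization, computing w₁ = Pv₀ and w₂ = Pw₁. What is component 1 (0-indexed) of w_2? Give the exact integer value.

83

w1 = Pv₀ = (2, 6, 5)
w2 = Pw1 = (49, 83, 16)
The requested component of w2 is 83.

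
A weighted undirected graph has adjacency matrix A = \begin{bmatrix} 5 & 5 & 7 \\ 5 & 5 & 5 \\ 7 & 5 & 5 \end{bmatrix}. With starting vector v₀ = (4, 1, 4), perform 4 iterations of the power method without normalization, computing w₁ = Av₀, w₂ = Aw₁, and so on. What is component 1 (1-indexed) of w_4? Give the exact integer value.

231209

w1 = Av₀ = (5·4 + 5·1 + 7·4; 5·4 + 5·1 + 5·4; 7·4 + 5·1 + 5·4) = (53, 45, 53)
w2 = Aw1 = (5·53 + 5·45 + 7·53; 5·53 + 5·45 + 5·53; 7·53 + 5·45 + 5·53) = (861, 755, 861)
w3 = Aw2 = (14107, 12385, 14107)
w4 = Aw3 = (231209, 202995, 231209)
The requested component of w4 is 231209.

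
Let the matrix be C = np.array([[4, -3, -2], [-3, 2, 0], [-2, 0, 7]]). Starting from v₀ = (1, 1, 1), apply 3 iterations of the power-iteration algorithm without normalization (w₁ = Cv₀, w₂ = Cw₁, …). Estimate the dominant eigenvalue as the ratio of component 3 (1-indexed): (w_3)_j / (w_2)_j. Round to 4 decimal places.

w1 = Cv₀ = (4·1 + (-3)·1 + (-2)·1; (-3)·1 + 2·1 + 0·1; (-2)·1 + 0·1 + 7·1) = (-1, -1, 5)
w2 = Cw1 = (4·(-1) + (-3)·(-1) + (-2)·5; (-3)·(-1) + 2·(-1) + 0·5; (-2)·(-1) + 0·(-1) + 7·5) = (-11, 1, 37)
w3 = Cw2 = (-121, 35, 281)
Ratio at component: 281 / 37 = 7.5946

λ ≈ 7.5946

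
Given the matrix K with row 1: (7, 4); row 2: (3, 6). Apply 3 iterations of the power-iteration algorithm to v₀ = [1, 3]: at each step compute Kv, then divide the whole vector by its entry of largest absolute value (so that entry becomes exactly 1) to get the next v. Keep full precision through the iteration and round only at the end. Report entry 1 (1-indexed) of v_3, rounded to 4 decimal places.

Kv0 = (19.00000, 21.00000); divide by 21.00000 → v1 = (0.90476, 1.00000)
Kv1 = (10.33333, 8.71429); divide by 10.33333 → v2 = (1.00000, 0.84332)
Kv2 = (10.37327, 8.05991); divide by 10.37327 → v3 = (1.00000, 0.77699)
Requested entry of v3: 2251/2251 = 1.0000

1.0000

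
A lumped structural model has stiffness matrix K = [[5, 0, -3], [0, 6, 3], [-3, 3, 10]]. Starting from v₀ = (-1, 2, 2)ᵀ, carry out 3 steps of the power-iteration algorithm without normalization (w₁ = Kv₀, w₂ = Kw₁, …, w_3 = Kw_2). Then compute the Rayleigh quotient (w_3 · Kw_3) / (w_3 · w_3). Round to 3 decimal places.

w1 = Kv₀ = (5·(-1) + 0·2 + (-3)·2; 0·(-1) + 6·2 + 3·2; (-3)·(-1) + 3·2 + 10·2) = (-11, 18, 29)
w2 = Kw1 = (5·(-11) + 0·18 + (-3)·29; 0·(-11) + 6·18 + 3·29; (-3)·(-11) + 3·18 + 10·29) = (-142, 195, 377)
w3 = Kw2 = (-1841, 2301, 4781)
Kw3 = (-23548, 28149, 60236)
w3·Kw3 = (-1841)·(-23548) + 2301·28149 + 4781·60236 = 396111033; w3·w3 = (-1841)·(-1841) + 2301·2301 + 4781·4781 = 31541843
λ ≈ 396111033/31541843 = 12.558

λ ≈ 12.558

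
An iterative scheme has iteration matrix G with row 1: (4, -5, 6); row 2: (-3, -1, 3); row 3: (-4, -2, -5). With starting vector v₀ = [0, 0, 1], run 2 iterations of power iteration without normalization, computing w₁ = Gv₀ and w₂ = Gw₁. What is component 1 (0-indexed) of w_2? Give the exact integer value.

w1 = Gv₀ = (4·0 + (-5)·0 + 6·1; (-3)·0 + (-1)·0 + 3·1; (-4)·0 + (-2)·0 + (-5)·1) = (6, 3, -5)
w2 = Gw1 = (4·6 + (-5)·3 + 6·(-5); (-3)·6 + (-1)·3 + 3·(-5); (-4)·6 + (-2)·3 + (-5)·(-5)) = (-21, -36, -5)
The requested component of w2 is -36.

-36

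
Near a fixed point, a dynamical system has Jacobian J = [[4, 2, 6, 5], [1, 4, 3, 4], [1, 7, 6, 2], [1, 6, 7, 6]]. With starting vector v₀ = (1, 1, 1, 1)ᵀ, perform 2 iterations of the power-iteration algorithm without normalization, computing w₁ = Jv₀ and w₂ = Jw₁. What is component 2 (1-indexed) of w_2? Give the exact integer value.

w1 = Jv₀ = (4·1 + 2·1 + 6·1 + 5·1; 1·1 + 4·1 + 3·1 + 4·1; 1·1 + 7·1 + 6·1 + 2·1; 1·1 + 6·1 + 7·1 + 6·1) = (17, 12, 16, 20)
w2 = Jw1 = (4·17 + 2·12 + 6·16 + 5·20; 1·17 + 4·12 + 3·16 + 4·20; 1·17 + 7·12 + 6·16 + 2·20; 1·17 + 6·12 + 7·16 + 6·20) = (288, 193, 237, 321)
The requested component of w2 is 193.

193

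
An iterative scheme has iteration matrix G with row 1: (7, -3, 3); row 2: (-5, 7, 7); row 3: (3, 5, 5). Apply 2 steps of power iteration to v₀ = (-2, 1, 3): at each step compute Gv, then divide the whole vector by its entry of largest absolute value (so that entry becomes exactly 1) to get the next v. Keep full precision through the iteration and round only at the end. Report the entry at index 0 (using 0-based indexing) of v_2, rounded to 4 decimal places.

Gv0 = (-8.00000, 38.00000, 14.00000); divide by 38.00000 → v1 = (-0.21053, 1.00000, 0.36842)
Gv1 = (-3.36842, 10.63158, 6.21053); divide by 10.63158 → v2 = (-0.31683, 1.00000, 0.58416)
Requested entry of v2: -128/404 = -0.3168

-0.3168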